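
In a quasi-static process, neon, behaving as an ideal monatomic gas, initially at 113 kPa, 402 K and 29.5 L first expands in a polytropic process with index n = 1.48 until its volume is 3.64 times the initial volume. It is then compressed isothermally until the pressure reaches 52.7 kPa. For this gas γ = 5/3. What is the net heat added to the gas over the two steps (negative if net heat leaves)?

n = P₁V₁/(RT₁) = 113×29.5/(8.314×402) = 0.997 mol.
Step 1 — Polytropic n=1.48: T₂ = T₁(V₁/V₂)^(n−1) = 402×(0.275)^0.48 = 216 K; P₂ = P₁(V₁/V₂)^n = 16.7 kPa.
W = (P₁V₁−P₂V₂)/(n−1) = (113×29.5−16.7×107)/0.48 = 3210 J.
ΔU = nCvΔT = 0.997×12.5×(216−402) = -2310 J.
Q = ΔU + W = 899 J.
State after step 1: P = 16.7 kPa, V = 107 L, T = 216 K.
Step 2 — Isothermal: T stays 216 K; PV = const ⇒ V₂ = 34.0 L, P₂ = 52.7 kPa.
ΔU = 0 (ideal gas, T constant).
W = nRT ln(V₂/V₁) = 0.997×8.314×216×ln(0.317) = -2060 J.
Q = ΔU + W = -2060 J.
Net over both steps: W = 1150 J, Q = -1160 J, ΔU = -2310 J.

-1160 J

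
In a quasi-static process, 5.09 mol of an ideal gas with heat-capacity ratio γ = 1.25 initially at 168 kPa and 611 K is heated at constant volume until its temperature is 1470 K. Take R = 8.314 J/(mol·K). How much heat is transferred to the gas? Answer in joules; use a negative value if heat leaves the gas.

145000 J

V₁ = nRT₁/P₁ = 5.09×8.314×611/168 = 154 L.
Isochoric: V stays 154 L; P/T = const ⇒ T₂ = 1470 K, P₂ = 404 kPa.
W = 0 (no volume change).
ΔU = nCvΔT = 5.09×33.3×(1470−611) = 145000 J.
Q = ΔU = 145000 J.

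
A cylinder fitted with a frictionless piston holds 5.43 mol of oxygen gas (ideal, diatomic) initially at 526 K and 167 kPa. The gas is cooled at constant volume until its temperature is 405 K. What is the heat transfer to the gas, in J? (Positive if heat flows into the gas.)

-13700 J

V₁ = nRT₁/P₁ = 5.43×8.314×526/167 = 142 L.
Isochoric: V stays 142 L; P/T = const ⇒ T₂ = 405 K, P₂ = 129 kPa.
W = 0 (no volume change).
ΔU = nCvΔT = 5.43×20.8×(405−526) = -13700 J.
Q = ΔU = -13700 J.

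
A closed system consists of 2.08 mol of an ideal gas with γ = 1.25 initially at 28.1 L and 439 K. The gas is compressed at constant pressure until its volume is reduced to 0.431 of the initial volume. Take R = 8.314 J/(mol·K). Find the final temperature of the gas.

189 K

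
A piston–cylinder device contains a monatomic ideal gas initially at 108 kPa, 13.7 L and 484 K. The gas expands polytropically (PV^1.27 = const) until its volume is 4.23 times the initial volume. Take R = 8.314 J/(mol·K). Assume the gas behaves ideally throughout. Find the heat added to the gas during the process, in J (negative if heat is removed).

1050 J

n = P₁V₁/(RT₁) = 108×13.7/(8.314×484) = 0.368 mol.
Polytropic n=1.27: T₂ = T₁(V₁/V₂)^(n−1) = 484×(0.236)^0.27 = 328 K; P₂ = P₁(V₁/V₂)^n = 17.3 kPa.
W = (P₁V₁−P₂V₂)/(n−1) = (108×13.7−17.3×58.0)/0.27 = 1770 J.
ΔU = nCvΔT = 0.368×12.5×(328−484) = -716 J.
Q = ΔU + W = 1050 J.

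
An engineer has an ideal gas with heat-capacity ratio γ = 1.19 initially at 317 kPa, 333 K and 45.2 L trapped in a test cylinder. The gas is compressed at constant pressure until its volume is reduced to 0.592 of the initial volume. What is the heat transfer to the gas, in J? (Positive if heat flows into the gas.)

-36600 J

n = P₁V₁/(RT₁) = 317×45.2/(8.314×333) = 5.18 mol.
Isobaric: P stays 317 kPa; V/T = const ⇒ T₂ = 197 K, V₂ = 26.8 L.
W = PΔV = 317×(26.8−45.2) kPa·L = -5850 J.
ΔU = nCvΔT = 5.18×43.8×(197−333) = -30800 J.
Q = ΔU + W = nCpΔT = -36600 J.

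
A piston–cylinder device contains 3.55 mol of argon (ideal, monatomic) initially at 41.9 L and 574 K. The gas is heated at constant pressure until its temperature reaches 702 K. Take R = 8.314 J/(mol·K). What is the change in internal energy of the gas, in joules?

P₁ = nRT₁/V₁ = 3.55×8.314×574/41.9 = 404 kPa.
Isobaric: P stays 404 kPa; V/T = const ⇒ T₂ = 702 K, V₂ = 51.2 L.
For an ideal gas ΔU = nCvΔT with Cv = (3/2)R = 12.5 J/(mol·K).
ΔU = 3.55×12.5×(702−574) = 5670 J.

5670 J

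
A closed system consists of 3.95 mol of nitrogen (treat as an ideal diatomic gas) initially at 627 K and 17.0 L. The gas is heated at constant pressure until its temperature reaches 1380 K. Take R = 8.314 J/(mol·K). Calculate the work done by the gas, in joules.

P₁ = nRT₁/V₁ = 3.95×8.314×627/17.0 = 1210 kPa.
Isobaric: P stays 1210 kPa; V/T = const ⇒ T₂ = 1380 K, V₂ = 37.4 L.
W = PΔV = 1210×(37.4−17.0) kPa·L = 24700 J.

24700 J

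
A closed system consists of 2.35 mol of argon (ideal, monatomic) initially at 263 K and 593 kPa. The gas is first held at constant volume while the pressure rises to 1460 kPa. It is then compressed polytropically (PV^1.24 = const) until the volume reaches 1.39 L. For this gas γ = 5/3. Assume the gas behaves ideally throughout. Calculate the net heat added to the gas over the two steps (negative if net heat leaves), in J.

-7340 J

V₁ = nRT₁/P₁ = 2.35×8.314×263/593 = 8.67 L.
Step 1 — Isochoric: V stays 8.67 L; P/T = const ⇒ T₂ = 648 K, P₂ = 1460 kPa.
W = 0 (no volume change).
ΔU = nCvΔT = 2.35×12.5×(648−263) = 11300 J.
Q = ΔU = 11300 J.
State after step 1: P = 1460 kPa, V = 8.67 L, T = 648 K.
Step 2 — Polytropic n=1.24: T₂ = T₁(V₁/V₂)^(n−1) = 648×(6.23)^0.24 = 1000 K; P₂ = P₁(V₁/V₂)^n = 14100 kPa.
W = (P₁V₁−P₂V₂)/(n−1) = (1460×8.67−14100×1.39)/0.24 = -29100 J.
ΔU = nCvΔT = 2.35×12.5×(1000−648) = 10500 J.
Q = ΔU + W = -18600 J.
Net over both steps: W = -29100 J, Q = -7340 J, ΔU = 21700 J.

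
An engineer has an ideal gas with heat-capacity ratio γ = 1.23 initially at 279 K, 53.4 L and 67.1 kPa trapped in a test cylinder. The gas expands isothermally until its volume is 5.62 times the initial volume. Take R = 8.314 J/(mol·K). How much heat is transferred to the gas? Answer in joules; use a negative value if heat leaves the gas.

n = P₁V₁/(RT₁) = 67.1×53.4/(8.314×279) = 1.54 mol.
Isothermal: T stays 279 K; PV = const ⇒ V₂ = 300 L, P₂ = 11.9 kPa.
ΔU = 0 (ideal gas, T constant).
W = nRT ln(V₂/V₁) = 1.54×8.314×279×ln(5.62) = 6190 J.
Q = ΔU + W = 6190 J.

6190 J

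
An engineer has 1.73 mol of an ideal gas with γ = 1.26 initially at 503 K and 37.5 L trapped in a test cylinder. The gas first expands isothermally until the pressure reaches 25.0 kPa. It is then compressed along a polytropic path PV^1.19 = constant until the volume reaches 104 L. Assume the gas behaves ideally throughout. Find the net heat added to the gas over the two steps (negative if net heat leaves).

12600 J

P₁ = nRT₁/V₁ = 1.73×8.314×503/37.5 = 193 kPa.
Step 1 — Isothermal: T stays 503 K; PV = const ⇒ V₂ = 289 L, P₂ = 25.0 kPa.
ΔU = 0 (ideal gas, T constant).
W = nRT ln(V₂/V₁) = 1.73×8.314×503×ln(7.72) = 14800 J.
Q = ΔU + W = 14800 J.
State after step 1: P = 25.0 kPa, V = 289 L, T = 503 K.
Step 2 — Polytropic n=1.19: T₂ = T₁(V₁/V₂)^(n−1) = 503×(2.78)^0.19 = 611 K; P₂ = P₁(V₁/V₂)^n = 84.5 kPa.
W = (P₁V₁−P₂V₂)/(n−1) = (25.0×289−84.5×104)/0.19 = -8170 J.
ΔU = nCvΔT = 1.73×32.0×(611−503) = 5970 J.
Q = ΔU + W = -2200 J.
Net over both steps: W = 6610 J, Q = 12600 J, ΔU = 5970 J.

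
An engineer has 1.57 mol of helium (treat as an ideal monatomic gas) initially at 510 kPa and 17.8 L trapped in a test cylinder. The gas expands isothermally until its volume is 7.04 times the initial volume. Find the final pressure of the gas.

T₁ = P₁V₁/(nR) = 510×17.8/(1.57×8.314) = 695 K.
Isothermal: T stays 695 K; PV = const ⇒ V₂ = 125 L, P₂ = 72.4 kPa.

72.4 kPa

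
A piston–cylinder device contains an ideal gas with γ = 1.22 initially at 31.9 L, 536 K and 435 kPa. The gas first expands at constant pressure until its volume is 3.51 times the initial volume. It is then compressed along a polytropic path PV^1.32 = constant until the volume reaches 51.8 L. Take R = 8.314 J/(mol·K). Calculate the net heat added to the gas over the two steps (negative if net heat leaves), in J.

213000 J

n = P₁V₁/(RT₁) = 435×31.9/(8.314×536) = 3.11 mol.
Step 1 — Isobaric: P stays 435 kPa; V/T = const ⇒ T₂ = 1880 K, V₂ = 112 L.
W = PΔV = 435×(112−31.9) kPa·L = 34800 J.
ΔU = nCvΔT = 3.11×37.8×(1880−536) = 158000 J.
Q = ΔU + W = nCpΔT = 193000 J.
State after step 1: P = 435 kPa, V = 112 L, T = 1880 K.
Step 2 — Polytropic n=1.32: T₂ = T₁(V₁/V₂)^(n−1) = 1880×(2.16)^0.32 = 2410 K; P₂ = P₁(V₁/V₂)^n = 1200 kPa.
W = (P₁V₁−P₂V₂)/(n−1) = (435×112−1200×51.8)/0.32 = -42600 J.
ΔU = nCvΔT = 3.11×37.8×(2410−1880) = 61900 J.
Q = ΔU + W = 19400 J.
Net over both steps: W = -7750 J, Q = 213000 J, ΔU = 220000 J.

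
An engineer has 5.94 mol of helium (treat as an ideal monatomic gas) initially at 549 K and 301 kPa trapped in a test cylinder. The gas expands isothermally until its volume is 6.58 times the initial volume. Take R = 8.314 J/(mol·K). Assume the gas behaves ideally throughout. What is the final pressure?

V₁ = nRT₁/P₁ = 5.94×8.314×549/301 = 90.1 L.
Isothermal: T stays 549 K; PV = const ⇒ V₂ = 593 L, P₂ = 45.7 kPa.

45.7 kPa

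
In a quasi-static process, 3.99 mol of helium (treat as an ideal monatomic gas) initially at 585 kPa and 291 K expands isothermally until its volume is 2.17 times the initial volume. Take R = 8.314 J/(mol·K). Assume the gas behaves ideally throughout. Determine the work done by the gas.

V₁ = nRT₁/P₁ = 3.99×8.314×291/585 = 16.5 L.
Isothermal: T stays 291 K; PV = const ⇒ V₂ = 35.8 L, P₂ = 270 kPa.
W = nRT ln(V₂/V₁) = 3.99×8.314×291×ln(2.17) = 7480 J.

7480 J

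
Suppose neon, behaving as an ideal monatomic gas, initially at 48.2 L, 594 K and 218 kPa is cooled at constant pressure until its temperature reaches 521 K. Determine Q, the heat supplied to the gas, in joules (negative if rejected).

-3230 J

n = P₁V₁/(RT₁) = 218×48.2/(8.314×594) = 2.13 mol.
Isobaric: P stays 218 kPa; V/T = const ⇒ T₂ = 521 K, V₂ = 42.3 L.
W = PΔV = 218×(42.3−48.2) kPa·L = -1290 J.
ΔU = nCvΔT = 2.13×12.5×(521−594) = -1940 J.
Q = ΔU + W = nCpΔT = -3230 J.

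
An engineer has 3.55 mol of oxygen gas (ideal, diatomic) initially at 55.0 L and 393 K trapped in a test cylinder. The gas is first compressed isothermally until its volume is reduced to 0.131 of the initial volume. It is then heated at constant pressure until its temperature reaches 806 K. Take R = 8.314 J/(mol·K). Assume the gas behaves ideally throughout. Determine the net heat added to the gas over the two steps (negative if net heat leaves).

19100 J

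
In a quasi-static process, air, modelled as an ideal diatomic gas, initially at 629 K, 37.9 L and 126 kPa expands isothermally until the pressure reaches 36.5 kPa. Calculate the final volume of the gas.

Isothermal: T stays 629 K; PV = const ⇒ V₂ = 131 L, P₂ = 36.5 kPa.

131 L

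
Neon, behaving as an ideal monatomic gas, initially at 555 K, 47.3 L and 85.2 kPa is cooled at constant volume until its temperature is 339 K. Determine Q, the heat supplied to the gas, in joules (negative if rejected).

-2350 J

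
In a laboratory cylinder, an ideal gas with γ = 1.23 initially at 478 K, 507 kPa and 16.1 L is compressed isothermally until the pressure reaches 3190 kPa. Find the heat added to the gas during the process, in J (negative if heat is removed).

n = P₁V₁/(RT₁) = 507×16.1/(8.314×478) = 2.05 mol.
Isothermal: T stays 478 K; PV = const ⇒ V₂ = 2.56 L, P₂ = 3190 kPa.
ΔU = 0 (ideal gas, T constant).
W = nRT ln(V₂/V₁) = 2.05×8.314×478×ln(0.159) = -15000 J.
Q = ΔU + W = -15000 J.

-15000 J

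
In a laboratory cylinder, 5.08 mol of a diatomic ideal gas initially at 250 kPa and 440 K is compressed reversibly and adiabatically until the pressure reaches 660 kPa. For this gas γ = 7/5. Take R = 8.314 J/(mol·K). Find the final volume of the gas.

V₁ = nRT₁/P₁ = 5.08×8.314×440/250 = 74.3 L.
Adiabatic: T₂/T₁ = (P₂/P₁)^((γ−1)/γ) ⇒ T₂ = 440×(2.64)^0.286 = 581 K; V₂ = 37.2 L.

37.2 L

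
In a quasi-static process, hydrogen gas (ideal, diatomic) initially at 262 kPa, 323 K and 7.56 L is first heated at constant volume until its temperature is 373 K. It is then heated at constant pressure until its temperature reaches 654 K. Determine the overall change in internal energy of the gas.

n = P₁V₁/(RT₁) = 262×7.56/(8.314×323) = 0.738 mol.
Step 1 — Isochoric: V stays 7.56 L; P/T = const ⇒ T₂ = 373 K, P₂ = 303 kPa.
W = 0 (no volume change).
ΔU = nCvΔT = 0.738×20.8×(373−323) = 767 J.
Q = ΔU = 767 J.
State after step 1: P = 303 kPa, V = 7.56 L, T = 373 K.
Step 2 — Isobaric: P stays 303 kPa; V/T = const ⇒ T₂ = 654 K, V₂ = 13.3 L.
W = PΔV = 303×(13.3−7.56) kPa·L = 1720 J.
ΔU = nCvΔT = 0.738×20.8×(654−373) = 4310 J.
Q = ΔU + W = nCpΔT = 6030 J.
Net over both steps: W = 1720 J, Q = 6800 J, ΔU = 5070 J.

5070 J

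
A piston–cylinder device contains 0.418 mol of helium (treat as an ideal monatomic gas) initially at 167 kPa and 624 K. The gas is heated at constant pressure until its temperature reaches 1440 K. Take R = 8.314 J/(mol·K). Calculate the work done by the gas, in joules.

V₁ = nRT₁/P₁ = 0.418×8.314×624/167 = 13.0 L.
Isobaric: P stays 167 kPa; V/T = const ⇒ T₂ = 1440 K, V₂ = 30.0 L.
W = PΔV = 167×(30.0−13.0) kPa·L = 2840 J.

2840 J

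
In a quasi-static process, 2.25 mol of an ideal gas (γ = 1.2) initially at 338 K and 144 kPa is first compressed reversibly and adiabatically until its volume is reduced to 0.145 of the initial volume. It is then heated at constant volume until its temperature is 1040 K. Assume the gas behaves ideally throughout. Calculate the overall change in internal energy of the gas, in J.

65700 J

V₁ = nRT₁/P₁ = 2.25×8.314×338/144 = 43.9 L.
Step 1 — Adiabatic: TV^(γ−1) = const ⇒ T₂ = 338×(6.90)^0.200 = 497 K; PV^γ = const ⇒ P₂ = 1460 kPa.
ΔU = nCvΔT = 2.25×41.6×(497−338) = 14900 J.
Q = 0 for an adiabatic process, so W = −ΔU = -14900 J.
State after step 1: P = 1460 kPa, V = 6.37 L, T = 497 K.
Step 2 — Isochoric: V stays 6.37 L; P/T = const ⇒ T₂ = 1040 K, P₂ = 3060 kPa.
W = 0 (no volume change).
ΔU = nCvΔT = 2.25×41.6×(1040−497) = 50800 J.
Q = ΔU = 50800 J.
Net over both steps: W = -14900 J, Q = 50800 J, ΔU = 65700 J.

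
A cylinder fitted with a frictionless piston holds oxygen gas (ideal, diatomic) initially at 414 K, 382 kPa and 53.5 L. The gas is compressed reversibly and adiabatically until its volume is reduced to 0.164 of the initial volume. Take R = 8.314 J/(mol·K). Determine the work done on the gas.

n = P₁V₁/(RT₁) = 382×53.5/(8.314×414) = 5.94 mol.
Adiabatic: TV^(γ−1) = const ⇒ T₂ = 414×(6.10)^0.400 = 853 K; PV^γ = const ⇒ P₂ = 4800 kPa.
ΔU = nCvΔT = 5.94×20.8×(853−414) = 54200 J.
Q = 0 for an adiabatic process, so W = −ΔU = -54200 J.
Work done on the gas = −W_by = 54200 J.

54200 J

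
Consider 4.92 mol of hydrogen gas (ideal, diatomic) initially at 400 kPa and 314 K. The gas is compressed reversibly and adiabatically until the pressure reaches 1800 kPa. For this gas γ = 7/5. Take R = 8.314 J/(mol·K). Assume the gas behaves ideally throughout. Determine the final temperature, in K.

483 K

V₁ = nRT₁/P₁ = 4.92×8.314×314/400 = 32.1 L.
Adiabatic: T₂/T₁ = (P₂/P₁)^((γ−1)/γ) ⇒ T₂ = 314×(4.50)^0.286 = 483 K; V₂ = 11.0 L.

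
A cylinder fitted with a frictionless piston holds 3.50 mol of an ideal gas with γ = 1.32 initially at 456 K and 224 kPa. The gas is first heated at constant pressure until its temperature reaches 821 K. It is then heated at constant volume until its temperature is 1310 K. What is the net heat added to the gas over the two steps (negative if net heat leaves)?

88300 J

V₁ = nRT₁/P₁ = 3.50×8.314×456/224 = 59.2 L.
Step 1 — Isobaric: P stays 224 kPa; V/T = const ⇒ T₂ = 821 K, V₂ = 107 L.
W = PΔV = 224×(107−59.2) kPa·L = 10600 J.
ΔU = nCvΔT = 3.50×26.0×(821−456) = 33200 J.
Q = ΔU + W = nCpΔT = 43800 J.
State after step 1: P = 224 kPa, V = 107 L, T = 821 K.
Step 2 — Isochoric: V stays 107 L; P/T = const ⇒ T₂ = 1310 K, P₂ = 357 kPa.
W = 0 (no volume change).
ΔU = nCvΔT = 3.50×26.0×(1310−821) = 44500 J.
Q = ΔU = 44500 J.
Net over both steps: W = 10600 J, Q = 88300 J, ΔU = 77700 J.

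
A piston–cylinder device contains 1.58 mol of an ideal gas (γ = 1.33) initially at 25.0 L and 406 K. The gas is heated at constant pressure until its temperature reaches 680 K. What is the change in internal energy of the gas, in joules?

10900 J

P₁ = nRT₁/V₁ = 1.58×8.314×406/25.0 = 213 kPa.
Isobaric: P stays 213 kPa; V/T = const ⇒ T₂ = 680 K, V₂ = 41.9 L.
For an ideal gas ΔU = nCvΔT with Cv = R/(γ−1) = 25.2 J/(mol·K).
ΔU = 1.58×25.2×(680−406) = 10900 J.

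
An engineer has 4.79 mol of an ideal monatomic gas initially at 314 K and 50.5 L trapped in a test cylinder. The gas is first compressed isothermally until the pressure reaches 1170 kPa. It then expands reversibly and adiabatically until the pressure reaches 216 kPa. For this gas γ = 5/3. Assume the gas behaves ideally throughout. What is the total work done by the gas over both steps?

-10200 J

P₁ = nRT₁/V₁ = 4.79×8.314×314/50.5 = 248 kPa.
Step 1 — Isothermal: T stays 314 K; PV = const ⇒ V₂ = 10.7 L, P₂ = 1170 kPa.
ΔU = 0 (ideal gas, T constant).
W = nRT ln(V₂/V₁) = 4.79×8.314×314×ln(0.212) = -19400 J.
Q = ΔU + W = -19400 J.
State after step 1: P = 1170 kPa, V = 10.7 L, T = 314 K.
Step 2 — Adiabatic: T₂/T₁ = (P₂/P₁)^((γ−1)/γ) ⇒ T₂ = 314×(0.185)^0.400 = 160 K; V₂ = 29.5 L.
ΔU = nCvΔT = 4.79×12.5×(160−314) = -9210 J.
Q = 0 for an adiabatic process, so W = −ΔU = 9210 J.
Net over both steps: W = -10200 J, Q = -19400 J, ΔU = -9210 J.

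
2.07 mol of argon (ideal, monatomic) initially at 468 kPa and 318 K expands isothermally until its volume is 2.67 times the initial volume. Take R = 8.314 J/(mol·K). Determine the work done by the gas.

5370 J

V₁ = nRT₁/P₁ = 2.07×8.314×318/468 = 11.7 L.
Isothermal: T stays 318 K; PV = const ⇒ V₂ = 31.2 L, P₂ = 175 kPa.
W = nRT ln(V₂/V₁) = 2.07×8.314×318×ln(2.67) = 5370 J.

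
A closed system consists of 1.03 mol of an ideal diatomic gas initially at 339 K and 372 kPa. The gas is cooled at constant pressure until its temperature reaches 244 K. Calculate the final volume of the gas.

5.62 L

V₁ = nRT₁/P₁ = 1.03×8.314×339/372 = 7.80 L.
Isobaric: P stays 372 kPa; V/T = const ⇒ T₂ = 244 K, V₂ = 5.62 L.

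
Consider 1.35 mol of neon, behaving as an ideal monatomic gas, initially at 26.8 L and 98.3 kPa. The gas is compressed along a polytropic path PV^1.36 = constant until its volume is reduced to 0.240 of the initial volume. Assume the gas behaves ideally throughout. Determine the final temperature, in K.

392 K

T₁ = P₁V₁/(nR) = 98.3×26.8/(1.35×8.314) = 235 K.
Polytropic n=1.36: T₂ = T₁(V₁/V₂)^(n−1) = 235×(4.17)^0.36 = 392 K; P₂ = P₁(V₁/V₂)^n = 685 kPa.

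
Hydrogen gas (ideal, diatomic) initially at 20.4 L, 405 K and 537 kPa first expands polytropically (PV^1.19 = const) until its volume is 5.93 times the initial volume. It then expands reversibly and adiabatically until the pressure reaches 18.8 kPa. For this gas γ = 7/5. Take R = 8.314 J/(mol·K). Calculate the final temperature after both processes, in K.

n = P₁V₁/(RT₁) = 537×20.4/(8.314×405) = 3.25 mol.
Step 1 — Polytropic n=1.19: T₂ = T₁(V₁/V₂)^(n−1) = 405×(0.169)^0.19 = 289 K; P₂ = P₁(V₁/V₂)^n = 64.6 kPa.
W = (P₁V₁−P₂V₂)/(n−1) = (537×20.4−64.6×121)/0.19 = 16500 J.
ΔU = nCvΔT = 3.25×20.8×(289−405) = -7860 J.
Q = ΔU + W = 8690 J.
State after step 1: P = 64.6 kPa, V = 121 L, T = 289 K.
Step 2 — Adiabatic: T₂/T₁ = (P₂/P₁)^((γ−1)/γ) ⇒ T₂ = 289×(0.291)^0.286 = 203 K; V₂ = 292 L.
ΔU = nCvΔT = 3.25×20.8×(203−289) = -5800 J.
Q = 0 for an adiabatic process, so W = −ΔU = 5800 J.
Net over both steps: W = 22300 J, Q = 8690 J, ΔU = -13700 J.

203 K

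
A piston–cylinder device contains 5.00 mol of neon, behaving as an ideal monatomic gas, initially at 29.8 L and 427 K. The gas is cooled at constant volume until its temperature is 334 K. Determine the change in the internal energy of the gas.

P₁ = nRT₁/V₁ = 5.00×8.314×427/29.8 = 596 kPa.
Isochoric: V stays 29.8 L; P/T = const ⇒ T₂ = 334 K, P₂ = 466 kPa.
For an ideal gas ΔU = nCvΔT with Cv = (3/2)R = 12.5 J/(mol·K).
ΔU = 5.00×12.5×(334−427) = -5800 J.

-5800 J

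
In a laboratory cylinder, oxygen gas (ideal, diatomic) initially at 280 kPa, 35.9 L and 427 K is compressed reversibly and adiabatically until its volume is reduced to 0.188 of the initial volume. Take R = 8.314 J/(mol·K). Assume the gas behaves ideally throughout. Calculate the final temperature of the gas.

Adiabatic: TV^(γ−1) = const ⇒ T₂ = 427×(5.32)^0.400 = 833 K; PV^γ = const ⇒ P₂ = 2910 kPa.

833 K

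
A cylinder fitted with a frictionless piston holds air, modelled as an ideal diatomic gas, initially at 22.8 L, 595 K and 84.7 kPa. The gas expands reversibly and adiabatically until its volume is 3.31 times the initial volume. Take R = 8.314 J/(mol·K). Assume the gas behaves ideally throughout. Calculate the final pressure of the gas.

Adiabatic: TV^(γ−1) = const ⇒ T₂ = 595×(0.302)^0.400 = 369 K; PV^γ = const ⇒ P₂ = 15.9 kPa.

15.9 kPa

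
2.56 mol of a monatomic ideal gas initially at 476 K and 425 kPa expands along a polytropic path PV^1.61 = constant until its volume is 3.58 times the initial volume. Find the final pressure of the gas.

54.5 kPa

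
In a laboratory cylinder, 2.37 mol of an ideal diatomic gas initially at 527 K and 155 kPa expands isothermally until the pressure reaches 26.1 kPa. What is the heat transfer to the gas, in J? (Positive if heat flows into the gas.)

V₁ = nRT₁/P₁ = 2.37×8.314×527/155 = 67.0 L.
Isothermal: T stays 527 K; PV = const ⇒ V₂ = 398 L, P₂ = 26.1 kPa.
ΔU = 0 (ideal gas, T constant).
W = nRT ln(V₂/V₁) = 2.37×8.314×527×ln(5.94) = 18500 J.
Q = ΔU + W = 18500 J.

18500 J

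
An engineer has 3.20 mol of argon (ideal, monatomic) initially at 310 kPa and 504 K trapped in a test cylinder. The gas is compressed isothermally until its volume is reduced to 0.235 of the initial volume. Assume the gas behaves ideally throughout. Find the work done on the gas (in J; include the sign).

V₁ = nRT₁/P₁ = 3.20×8.314×504/310 = 43.3 L.
Isothermal: T stays 504 K; PV = const ⇒ V₂ = 10.2 L, P₂ = 1320 kPa.
W = nRT ln(V₂/V₁) = 3.20×8.314×504×ln(0.235) = -19400 J.
Work done on the gas = −W_by = 19400 J.

19400 J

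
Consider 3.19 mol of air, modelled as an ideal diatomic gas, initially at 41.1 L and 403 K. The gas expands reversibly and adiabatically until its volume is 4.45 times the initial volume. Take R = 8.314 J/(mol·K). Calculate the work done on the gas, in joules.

P₁ = nRT₁/V₁ = 3.19×8.314×403/41.1 = 260 kPa.
Adiabatic: TV^(γ−1) = const ⇒ T₂ = 403×(0.225)^0.400 = 222 K; PV^γ = const ⇒ P₂ = 32.2 kPa.
ΔU = nCvΔT = 3.19×20.8×(222−403) = -12000 J.
Q = 0 for an adiabatic process, so W = −ΔU = 12000 J.
Work done on the gas = −W_by = -12000 J.

-12000 J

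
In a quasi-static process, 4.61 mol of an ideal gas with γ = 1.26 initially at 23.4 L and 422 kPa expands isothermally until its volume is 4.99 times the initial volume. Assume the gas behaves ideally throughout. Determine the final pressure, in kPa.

84.6 kPa

T₁ = P₁V₁/(nR) = 422×23.4/(4.61×8.314) = 258 K.
Isothermal: T stays 258 K; PV = const ⇒ V₂ = 117 L, P₂ = 84.6 kPa.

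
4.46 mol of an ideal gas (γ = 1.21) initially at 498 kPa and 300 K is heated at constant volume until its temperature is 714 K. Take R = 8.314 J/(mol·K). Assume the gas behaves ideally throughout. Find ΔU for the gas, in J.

73100 J

V₁ = nRT₁/P₁ = 4.46×8.314×300/498 = 22.3 L.
Isochoric: V stays 22.3 L; P/T = const ⇒ T₂ = 714 K, P₂ = 1190 kPa.
For an ideal gas ΔU = nCvΔT with Cv = R/(γ−1) = 39.6 J/(mol·K).
ΔU = 4.46×39.6×(714−300) = 73100 J.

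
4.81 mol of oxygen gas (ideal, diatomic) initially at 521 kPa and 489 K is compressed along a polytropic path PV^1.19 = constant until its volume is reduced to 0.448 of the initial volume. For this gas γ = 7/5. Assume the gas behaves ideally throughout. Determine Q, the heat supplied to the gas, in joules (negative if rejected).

V₁ = nRT₁/P₁ = 4.81×8.314×489/521 = 37.5 L.
Polytropic n=1.19: T₂ = T₁(V₁/V₂)^(n−1) = 489×(2.23)^0.19 = 570 K; P₂ = P₁(V₁/V₂)^n = 1350 kPa.
W = (P₁V₁−P₂V₂)/(n−1) = (521×37.5−1350×16.8)/0.19 = -17000 J.
ΔU = nCvΔT = 4.81×20.8×(570−489) = 8060 J.
Q = ΔU + W = -8910 J.

-8910 J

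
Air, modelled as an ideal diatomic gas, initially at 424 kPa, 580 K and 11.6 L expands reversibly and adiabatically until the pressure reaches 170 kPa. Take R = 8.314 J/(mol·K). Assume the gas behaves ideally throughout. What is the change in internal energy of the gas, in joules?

n = P₁V₁/(RT₁) = 424×11.6/(8.314×580) = 1.02 mol.
Adiabatic: T₂/T₁ = (P₂/P₁)^((γ−1)/γ) ⇒ T₂ = 580×(0.401)^0.286 = 447 K; V₂ = 22.3 L.
For an ideal gas ΔU = nCvΔT with Cv = (5/2)R = 20.8 J/(mol·K).
ΔU = 1.02×20.8×(447−580) = -2830 J.

-2830 J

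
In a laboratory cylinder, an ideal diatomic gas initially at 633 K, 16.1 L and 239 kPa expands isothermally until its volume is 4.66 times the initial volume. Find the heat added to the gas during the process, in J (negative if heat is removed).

n = P₁V₁/(RT₁) = 239×16.1/(8.314×633) = 0.731 mol.
Isothermal: T stays 633 K; PV = const ⇒ V₂ = 75.0 L, P₂ = 51.3 kPa.
ΔU = 0 (ideal gas, T constant).
W = nRT ln(V₂/V₁) = 0.731×8.314×633×ln(4.66) = 5920 J.
Q = ΔU + W = 5920 J.

5920 J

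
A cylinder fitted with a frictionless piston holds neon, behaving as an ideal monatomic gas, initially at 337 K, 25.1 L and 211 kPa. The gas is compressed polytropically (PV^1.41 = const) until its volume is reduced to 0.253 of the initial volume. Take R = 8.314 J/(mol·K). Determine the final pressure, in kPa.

1470 kPa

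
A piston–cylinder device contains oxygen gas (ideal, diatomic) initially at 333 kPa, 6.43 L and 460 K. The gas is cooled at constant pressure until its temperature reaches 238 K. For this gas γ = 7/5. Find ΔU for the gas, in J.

-2580 J

n = P₁V₁/(RT₁) = 333×6.43/(8.314×460) = 0.560 mol.
Isobaric: P stays 333 kPa; V/T = const ⇒ T₂ = 238 K, V₂ = 3.33 L.
For an ideal gas ΔU = nCvΔT with Cv = (5/2)R = 20.8 J/(mol·K).
ΔU = 0.560×20.8×(238−460) = -2580 J.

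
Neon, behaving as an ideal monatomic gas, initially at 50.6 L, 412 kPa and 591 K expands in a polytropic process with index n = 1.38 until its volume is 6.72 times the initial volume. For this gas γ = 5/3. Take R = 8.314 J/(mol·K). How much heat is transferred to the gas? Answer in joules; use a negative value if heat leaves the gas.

12200 J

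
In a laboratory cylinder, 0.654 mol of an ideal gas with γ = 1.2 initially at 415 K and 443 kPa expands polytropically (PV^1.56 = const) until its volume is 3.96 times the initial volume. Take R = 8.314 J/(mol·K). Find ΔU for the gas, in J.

V₁ = nRT₁/P₁ = 0.654×8.314×415/443 = 5.09 L.
Polytropic n=1.56: T₂ = T₁(V₁/V₂)^(n−1) = 415×(0.253)^0.56 = 192 K; P₂ = P₁(V₁/V₂)^n = 51.8 kPa.
For an ideal gas ΔU = nCvΔT with Cv = R/(γ−1) = 41.6 J/(mol·K).
ΔU = 0.654×41.6×(192−415) = -6060 J.

-6060 J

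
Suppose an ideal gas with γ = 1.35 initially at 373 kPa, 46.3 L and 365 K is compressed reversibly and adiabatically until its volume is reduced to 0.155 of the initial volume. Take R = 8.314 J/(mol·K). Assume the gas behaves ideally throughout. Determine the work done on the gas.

n = P₁V₁/(RT₁) = 373×46.3/(8.314×365) = 5.69 mol.
Adiabatic: TV^(γ−1) = const ⇒ T₂ = 365×(6.45)^0.350 = 701 K; PV^γ = const ⇒ P₂ = 4620 kPa.
ΔU = nCvΔT = 5.69×23.8×(701−365) = 45400 J.
Q = 0 for an adiabatic process, so W = −ΔU = -45400 J.
Work done on the gas = −W_by = 45400 J.

45400 J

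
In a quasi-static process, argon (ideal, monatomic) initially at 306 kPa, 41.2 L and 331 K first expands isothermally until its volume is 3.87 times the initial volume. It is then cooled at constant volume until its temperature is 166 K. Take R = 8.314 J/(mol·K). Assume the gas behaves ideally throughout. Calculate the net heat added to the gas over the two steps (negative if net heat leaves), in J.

7630 J

n = P₁V₁/(RT₁) = 306×41.2/(8.314×331) = 4.58 mol.
Step 1 — Isothermal: T stays 331 K; PV = const ⇒ V₂ = 159 L, P₂ = 79.1 kPa.
ΔU = 0 (ideal gas, T constant).
W = nRT ln(V₂/V₁) = 4.58×8.314×331×ln(3.87) = 17100 J.
Q = ΔU + W = 17100 J.
State after step 1: P = 79.1 kPa, V = 159 L, T = 331 K.
Step 2 — Isochoric: V stays 159 L; P/T = const ⇒ T₂ = 166 K, P₂ = 39.7 kPa.
W = 0 (no volume change).
ΔU = nCvΔT = 4.58×12.5×(166−331) = -9430 J.
Q = ΔU = -9430 J.
Net over both steps: W = 17100 J, Q = 7630 J, ΔU = -9430 J.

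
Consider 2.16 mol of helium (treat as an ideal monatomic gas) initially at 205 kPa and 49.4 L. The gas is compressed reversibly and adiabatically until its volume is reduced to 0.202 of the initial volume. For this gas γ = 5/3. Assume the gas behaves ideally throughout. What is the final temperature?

T₁ = P₁V₁/(nR) = 205×49.4/(2.16×8.314) = 564 K.
Adiabatic: TV^(γ−1) = const ⇒ T₂ = 564×(4.95)^0.667 = 1640 K; PV^γ = const ⇒ P₂ = 2950 kPa.

1640 K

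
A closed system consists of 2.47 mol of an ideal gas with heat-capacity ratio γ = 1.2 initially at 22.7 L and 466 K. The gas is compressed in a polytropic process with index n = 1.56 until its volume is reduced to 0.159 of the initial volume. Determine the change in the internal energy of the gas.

86100 J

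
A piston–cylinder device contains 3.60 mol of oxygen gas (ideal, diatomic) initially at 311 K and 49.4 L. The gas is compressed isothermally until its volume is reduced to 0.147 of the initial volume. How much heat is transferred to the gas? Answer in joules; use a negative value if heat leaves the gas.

P₁ = nRT₁/V₁ = 3.60×8.314×311/49.4 = 188 kPa.
Isothermal: T stays 311 K; PV = const ⇒ V₂ = 7.26 L, P₂ = 1280 kPa.
ΔU = 0 (ideal gas, T constant).
W = nRT ln(V₂/V₁) = 3.60×8.314×311×ln(0.147) = -17800 J.
Q = ΔU + W = -17800 J.

-17800 J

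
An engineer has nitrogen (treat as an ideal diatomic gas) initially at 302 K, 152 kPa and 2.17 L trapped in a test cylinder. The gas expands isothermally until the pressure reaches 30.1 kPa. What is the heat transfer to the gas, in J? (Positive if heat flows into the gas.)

534 J

n = P₁V₁/(RT₁) = 152×2.17/(8.314×302) = 0.131 mol.
Isothermal: T stays 302 K; PV = const ⇒ V₂ = 11.0 L, P₂ = 30.1 kPa.
ΔU = 0 (ideal gas, T constant).
W = nRT ln(V₂/V₁) = 0.131×8.314×302×ln(5.05) = 534 J.
Q = ΔU + W = 534 J.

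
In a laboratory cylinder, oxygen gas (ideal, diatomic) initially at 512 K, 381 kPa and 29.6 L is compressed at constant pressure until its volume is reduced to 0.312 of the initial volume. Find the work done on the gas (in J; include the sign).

n = P₁V₁/(RT₁) = 381×29.6/(8.314×512) = 2.65 mol.
Isobaric: P stays 381 kPa; V/T = const ⇒ T₂ = 160 K, V₂ = 9.24 L.
W = PΔV = 381×(9.24−29.6) kPa·L = -7760 J.
Work done on the gas = −W_by = 7760 J.

7760 J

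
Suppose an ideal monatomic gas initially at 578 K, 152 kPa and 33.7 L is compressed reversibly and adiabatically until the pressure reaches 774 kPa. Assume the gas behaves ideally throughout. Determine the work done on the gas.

7050 J

n = P₁V₁/(RT₁) = 152×33.7/(8.314×578) = 1.07 mol.
Adiabatic: T₂/T₁ = (P₂/P₁)^((γ−1)/γ) ⇒ T₂ = 578×(5.09)^0.400 = 1110 K; V₂ = 12.7 L.
ΔU = nCvΔT = 1.07×12.5×(1110−578) = 7050 J.
Q = 0 for an adiabatic process, so W = −ΔU = -7050 J.
Work done on the gas = −W_by = 7050 J.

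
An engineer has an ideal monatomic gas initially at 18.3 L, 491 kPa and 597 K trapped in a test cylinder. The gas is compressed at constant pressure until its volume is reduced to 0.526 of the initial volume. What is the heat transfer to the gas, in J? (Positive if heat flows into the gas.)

-10600 J

n = P₁V₁/(RT₁) = 491×18.3/(8.314×597) = 1.81 mol.
Isobaric: P stays 491 kPa; V/T = const ⇒ T₂ = 314 K, V₂ = 9.63 L.
W = PΔV = 491×(9.63−18.3) kPa·L = -4260 J.
ΔU = nCvΔT = 1.81×12.5×(314−597) = -6390 J.
Q = ΔU + W = nCpΔT = -10600 J.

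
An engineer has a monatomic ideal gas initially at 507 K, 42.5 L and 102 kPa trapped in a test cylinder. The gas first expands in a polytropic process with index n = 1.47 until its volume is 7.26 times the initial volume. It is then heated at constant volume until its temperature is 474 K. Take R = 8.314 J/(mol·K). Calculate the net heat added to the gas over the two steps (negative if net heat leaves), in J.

5170 J

n = P₁V₁/(RT₁) = 102×42.5/(8.314×507) = 1.03 mol.
Step 1 — Polytropic n=1.47: T₂ = T₁(V₁/V₂)^(n−1) = 507×(0.138)^0.47 = 200 K; P₂ = P₁(V₁/V₂)^n = 5.53 kPa.
W = (P₁V₁−P₂V₂)/(n−1) = (102×42.5−5.53×309)/0.47 = 5590 J.
ΔU = nCvΔT = 1.03×12.5×(200−507) = -3940 J.
Q = ΔU + W = 1650 J.
State after step 1: P = 5.53 kPa, V = 309 L, T = 200 K.
Step 2 — Isochoric: V stays 309 L; P/T = const ⇒ T₂ = 474 K, P₂ = 13.1 kPa.
W = 0 (no volume change).
ΔU = nCvΔT = 1.03×12.5×(474−200) = 3520 J.
Q = ΔU = 3520 J.
Net over both steps: W = 5590 J, Q = 5170 J, ΔU = -423 J.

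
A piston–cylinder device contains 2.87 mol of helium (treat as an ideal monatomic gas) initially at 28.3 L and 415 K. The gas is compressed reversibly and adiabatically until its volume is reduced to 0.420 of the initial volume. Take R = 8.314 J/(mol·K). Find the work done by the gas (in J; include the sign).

-11600 J

P₁ = nRT₁/V₁ = 2.87×8.314×415/28.3 = 350 kPa.
Adiabatic: TV^(γ−1) = const ⇒ T₂ = 415×(2.38)^0.667 = 740 K; PV^γ = const ⇒ P₂ = 1490 kPa.
ΔU = nCvΔT = 2.87×12.5×(740−415) = 11600 J.
Q = 0 for an adiabatic process, so W = −ΔU = -11600 J.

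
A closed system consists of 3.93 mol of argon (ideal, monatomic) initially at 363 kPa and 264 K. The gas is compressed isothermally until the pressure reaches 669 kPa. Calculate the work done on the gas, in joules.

5270 J

V₁ = nRT₁/P₁ = 3.93×8.314×264/363 = 23.8 L.
Isothermal: T stays 264 K; PV = const ⇒ V₂ = 12.9 L, P₂ = 669 kPa.
W = nRT ln(V₂/V₁) = 3.93×8.314×264×ln(0.543) = -5270 J.
Work done on the gas = −W_by = 5270 J.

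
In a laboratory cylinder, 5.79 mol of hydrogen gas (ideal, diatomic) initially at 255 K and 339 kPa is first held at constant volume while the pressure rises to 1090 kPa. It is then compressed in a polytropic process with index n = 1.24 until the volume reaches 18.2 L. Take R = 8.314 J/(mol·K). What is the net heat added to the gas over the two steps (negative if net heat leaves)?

V₁ = nRT₁/P₁ = 5.79×8.314×255/339 = 36.2 L.
Step 1 — Isochoric: V stays 36.2 L; P/T = const ⇒ T₂ = 820 K, P₂ = 1090 kPa.
W = 0 (no volume change).
ΔU = nCvΔT = 5.79×20.8×(820−255) = 68000 J.
Q = ΔU = 68000 J.
State after step 1: P = 1090 kPa, V = 36.2 L, T = 820 K.
Step 2 — Polytropic n=1.24: T₂ = T₁(V₁/V₂)^(n−1) = 820×(1.99)^0.24 = 967 K; P₂ = P₁(V₁/V₂)^n = 2560 kPa.
W = (P₁V₁−P₂V₂)/(n−1) = (1090×36.2−2560×18.2)/0.24 = -29500 J.
ΔU = nCvΔT = 5.79×20.8×(967−820) = 17700 J.
Q = ΔU + W = -11800 J.
Net over both steps: W = -29500 J, Q = 56200 J, ΔU = 85700 J.

56200 J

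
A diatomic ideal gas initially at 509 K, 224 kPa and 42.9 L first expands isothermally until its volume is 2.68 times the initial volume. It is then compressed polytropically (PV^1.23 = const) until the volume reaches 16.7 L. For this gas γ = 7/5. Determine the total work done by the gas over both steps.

-13900 J

n = P₁V₁/(RT₁) = 224×42.9/(8.314×509) = 2.27 mol.
Step 1 — Isothermal: T stays 509 K; PV = const ⇒ V₂ = 115 L, P₂ = 83.6 kPa.
ΔU = 0 (ideal gas, T constant).
W = nRT ln(V₂/V₁) = 2.27×8.314×509×ln(2.68) = 9470 J.
Q = ΔU + W = 9470 J.
State after step 1: P = 83.6 kPa, V = 115 L, T = 509 K.
Step 2 — Polytropic n=1.23: T₂ = T₁(V₁/V₂)^(n−1) = 509×(6.88)^0.23 = 793 K; P₂ = P₁(V₁/V₂)^n = 897 kPa.
W = (P₁V₁−P₂V₂)/(n−1) = (83.6×115−897×16.7)/0.23 = -23300 J.
ΔU = nCvΔT = 2.27×20.8×(793−509) = 13400 J.
Q = ΔU + W = -9920 J.
Net over both steps: W = -13900 J, Q = -444 J, ΔU = 13400 J.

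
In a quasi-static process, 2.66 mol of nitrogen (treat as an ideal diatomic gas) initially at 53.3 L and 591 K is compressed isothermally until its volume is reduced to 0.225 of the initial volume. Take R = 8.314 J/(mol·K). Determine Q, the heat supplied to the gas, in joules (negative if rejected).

-19500 J

P₁ = nRT₁/V₁ = 2.66×8.314×591/53.3 = 245 kPa.
Isothermal: T stays 591 K; PV = const ⇒ V₂ = 12.0 L, P₂ = 1090 kPa.
ΔU = 0 (ideal gas, T constant).
W = nRT ln(V₂/V₁) = 2.66×8.314×591×ln(0.225) = -19500 J.
Q = ΔU + W = -19500 J.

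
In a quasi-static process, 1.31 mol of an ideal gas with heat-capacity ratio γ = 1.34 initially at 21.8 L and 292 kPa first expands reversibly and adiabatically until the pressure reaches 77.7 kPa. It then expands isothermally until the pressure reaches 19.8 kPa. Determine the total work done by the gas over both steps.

11600 J

T₁ = P₁V₁/(nR) = 292×21.8/(1.31×8.314) = 584 K.
Step 1 — Adiabatic: T₂/T₁ = (P₂/P₁)^((γ−1)/γ) ⇒ T₂ = 584×(0.266)^0.254 = 418 K; V₂ = 58.6 L.
ΔU = nCvΔT = 1.31×24.5×(418−584) = -5340 J.
Q = 0 for an adiabatic process, so W = −ΔU = 5340 J.
State after step 1: P = 77.7 kPa, V = 58.6 L, T = 418 K.
Step 2 — Isothermal: T stays 418 K; PV = const ⇒ V₂ = 230 L, P₂ = 19.8 kPa.
ΔU = 0 (ideal gas, T constant).
W = nRT ln(V₂/V₁) = 1.31×8.314×418×ln(3.92) = 6220 J.
Q = ΔU + W = 6220 J.
Net over both steps: W = 11600 J, Q = 6220 J, ΔU = -5340 J.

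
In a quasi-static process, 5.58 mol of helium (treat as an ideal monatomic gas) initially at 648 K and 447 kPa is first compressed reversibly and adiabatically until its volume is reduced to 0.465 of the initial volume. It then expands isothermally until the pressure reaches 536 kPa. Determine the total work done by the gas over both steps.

24800 J

V₁ = nRT₁/P₁ = 5.58×8.314×648/447 = 67.3 L.
Step 1 — Adiabatic: TV^(γ−1) = const ⇒ T₂ = 648×(2.15)^0.667 = 1080 K; PV^γ = const ⇒ P₂ = 1600 kPa.
ΔU = nCvΔT = 5.58×12.5×(1080−648) = 30000 J.
Q = 0 for an adiabatic process, so W = −ΔU = -30000 J.
State after step 1: P = 1600 kPa, V = 31.3 L, T = 1080 K.
Step 2 — Isothermal: T stays 1080 K; PV = const ⇒ V₂ = 93.4 L, P₂ = 536 kPa.
ΔU = 0 (ideal gas, T constant).
W = nRT ln(V₂/V₁) = 5.58×8.314×1080×ln(2.99) = 54800 J.
Q = ΔU + W = 54800 J.
Net over both steps: W = 24800 J, Q = 54800 J, ΔU = 30000 J.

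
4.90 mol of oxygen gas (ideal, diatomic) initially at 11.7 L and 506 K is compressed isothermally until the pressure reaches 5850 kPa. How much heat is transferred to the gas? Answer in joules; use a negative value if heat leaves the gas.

P₁ = nRT₁/V₁ = 4.90×8.314×506/11.7 = 1760 kPa.
Isothermal: T stays 506 K; PV = const ⇒ V₂ = 3.52 L, P₂ = 5850 kPa.
ΔU = 0 (ideal gas, T constant).
W = nRT ln(V₂/V₁) = 4.90×8.314×506×ln(0.301) = -24700 J.
Q = ΔU + W = -24700 J.

-24700 J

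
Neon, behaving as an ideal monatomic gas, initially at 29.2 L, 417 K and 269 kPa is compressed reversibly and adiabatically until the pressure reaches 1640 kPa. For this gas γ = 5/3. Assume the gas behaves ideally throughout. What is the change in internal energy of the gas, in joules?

12500 J

n = P₁V₁/(RT₁) = 269×29.2/(8.314×417) = 2.27 mol.
Adiabatic: T₂/T₁ = (P₂/P₁)^((γ−1)/γ) ⇒ T₂ = 417×(6.10)^0.400 = 859 K; V₂ = 9.87 L.
For an ideal gas ΔU = nCvΔT with Cv = (3/2)R = 12.5 J/(mol·K).
ΔU = 2.27×12.5×(859−417) = 12500 J.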